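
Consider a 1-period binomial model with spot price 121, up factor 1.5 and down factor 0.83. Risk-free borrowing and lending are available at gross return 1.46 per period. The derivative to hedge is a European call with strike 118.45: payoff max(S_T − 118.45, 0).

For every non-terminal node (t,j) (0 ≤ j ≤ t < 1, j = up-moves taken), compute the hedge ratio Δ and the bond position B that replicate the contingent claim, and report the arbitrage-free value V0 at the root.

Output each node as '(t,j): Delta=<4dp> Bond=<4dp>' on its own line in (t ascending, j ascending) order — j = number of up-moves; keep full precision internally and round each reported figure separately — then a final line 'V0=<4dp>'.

(0,0): Delta=0.7777 Bond=-53.4978
V0=40.6067

Since d<R<u, set p* = (R−d)/(u−d) = 0.9403; price each node as the discounted p*-expectation of its children.
Terminal payoffs: V(1,0)=0.0000, V(1,1)=63.0500
  t=0,j=0: stock 121.0000 → up 181.5000 (V=63.0500), down 100.4300 (V=0.0000). Price 40.6067; hedge Δ=0.7777, bond B=-53.4978.
Root portfolio cost Δ·121+B reproduces V0=40.6067.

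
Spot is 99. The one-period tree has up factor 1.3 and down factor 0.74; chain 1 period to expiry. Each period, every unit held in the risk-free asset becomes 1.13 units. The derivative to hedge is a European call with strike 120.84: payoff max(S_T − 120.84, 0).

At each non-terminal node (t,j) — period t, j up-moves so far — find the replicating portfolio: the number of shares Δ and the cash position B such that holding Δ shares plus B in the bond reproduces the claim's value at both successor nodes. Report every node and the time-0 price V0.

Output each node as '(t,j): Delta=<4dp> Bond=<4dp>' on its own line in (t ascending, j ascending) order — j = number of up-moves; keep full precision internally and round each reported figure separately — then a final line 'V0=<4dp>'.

No-arbitrage ⇒ martingale measure with p* = (R−d)/(u−d) = 0.6964.
Terminal payoffs: V(1,0)=0.0000, V(1,1)=7.8600
  t=0,j=0: stock 99.0000 → up 128.7000 (V=7.8600), down 73.2600 (V=0.0000). Price 4.8442; hedge Δ=0.1418, bond B=-9.1915.
Check: Δ(0,0)·S0 + B(0,0) = 4.8442 = V0.

(0,0): Delta=0.1418 Bond=-9.1915
V0=4.8442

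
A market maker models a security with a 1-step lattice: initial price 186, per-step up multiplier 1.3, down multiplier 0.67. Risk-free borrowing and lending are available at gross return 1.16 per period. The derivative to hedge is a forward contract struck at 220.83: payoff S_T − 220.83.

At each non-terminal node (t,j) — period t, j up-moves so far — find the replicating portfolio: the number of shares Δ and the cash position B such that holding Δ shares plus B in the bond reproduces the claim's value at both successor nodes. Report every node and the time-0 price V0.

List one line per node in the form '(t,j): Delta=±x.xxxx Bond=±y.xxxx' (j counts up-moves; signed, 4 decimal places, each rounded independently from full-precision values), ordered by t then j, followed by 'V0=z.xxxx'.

Under the risk-neutral measure, an up-move has probability p* = (R−d)/(u−d) = 0.7778 and values discount at R = 1.16.
At expiry t=1: V(1,0)=-96.2100, V(1,1)=20.9700
(0,0): S=186.0000. Δ = (V_up−V_dn)/(S_up−S_dn) = (20.9700−-96.2100)/(241.8000−124.6200) = 1.0000. V = [p*·20.9700 + (1−p*)·-96.2100]/1.16 = -4.3707. B = V − Δ·S = -190.3707.
The time-0 hedge costs -4.3707, which is the no-arbitrage price.

(0,0): Delta=1.0000 Bond=-190.3707
V0=-4.3707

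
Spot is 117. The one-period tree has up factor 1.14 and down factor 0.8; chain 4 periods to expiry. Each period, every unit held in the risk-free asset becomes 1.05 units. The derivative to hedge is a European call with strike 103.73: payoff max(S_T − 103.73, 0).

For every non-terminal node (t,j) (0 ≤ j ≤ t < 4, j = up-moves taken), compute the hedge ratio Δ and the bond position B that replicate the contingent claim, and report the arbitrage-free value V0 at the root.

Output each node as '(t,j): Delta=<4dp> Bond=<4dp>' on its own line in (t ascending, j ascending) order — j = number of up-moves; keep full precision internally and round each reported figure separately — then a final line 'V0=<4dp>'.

The replicating-portfolio and risk-neutral prices coincide; use p* = (1.05−0.8)/(1.14−0.8) = 0.7353 for the latter.
Terminal values V(4,·): V(4,0)=0.0000, V(4,1)=0.0000, V(4,2)=0.0000, V(4,3)=34.9425, V(4,4)=93.8783
(3,0): S=59.9040. Δ = (V_up−V_dn)/(S_up−S_dn) = (0.0000−0.0000)/(68.2906−47.9232) = 0.0000. V = [p*·0.0000 + (1−p*)·0.0000]/1.05 = 0.0000. B = V − Δ·S = 0.0000.
(3,1): S=85.3632. Δ = (V_up−V_dn)/(S_up−S_dn) = (0.0000−0.0000)/(97.3140−68.2906) = 0.0000. V = [p*·0.0000 + (1−p*)·0.0000]/1.05 = 0.0000. B = V − Δ·S = 0.0000.
(3,2): S=121.6426. Δ = (V_up−V_dn)/(S_up−S_dn) = (34.9425−0.0000)/(138.6725−97.3140) = 0.8449. V = [p*·34.9425 + (1−p*)·0.0000]/1.05 = 24.4696. B = V − Δ·S = -78.3026.
(3,3): S=173.3406. Δ = (V_up−V_dn)/(S_up−S_dn) = (93.8783−34.9425)/(197.6083−138.6725) = 1.0000. V = [p*·93.8783 + (1−p*)·34.9425]/1.05 = 74.5502. B = V − Δ·S = -98.7905.
(2,0): S=74.8800. Δ = (V_up−V_dn)/(S_up−S_dn) = (0.0000−0.0000)/(85.3632−59.9040) = 0.0000. V = [p*·0.0000 + (1−p*)·0.0000]/1.05 = 0.0000. B = V − Δ·S = 0.0000.
(2,1): S=106.7040. Δ = (V_up−V_dn)/(S_up−S_dn) = (24.4696−0.0000)/(121.6426−85.3632) = 0.6745. V = [p*·24.4696 + (1−p*)·0.0000]/1.05 = 17.1355. B = V − Δ·S = -54.8337.
(2,2): S=152.0532. Δ = (V_up−V_dn)/(S_up−S_dn) = (74.5502−24.4696)/(173.3406−121.6426) = 0.9687. V = [p*·74.5502 + (1−p*)·24.4696]/1.05 = 58.3748. B = V − Δ·S = -88.9211.
(1,0): S=93.6000. Δ = (V_up−V_dn)/(S_up−S_dn) = (17.1355−0.0000)/(106.7040−74.8800) = 0.5384. V = [p*·17.1355 + (1−p*)·0.0000]/1.05 = 11.9997. B = V − Δ·S = -38.3990.
(1,1): S=133.3800. Δ = (V_up−V_dn)/(S_up−S_dn) = (58.3748−17.1355)/(152.0532−106.7040) = 0.9094. V = [p*·58.3748 + (1−p*)·17.1355]/1.05 = 45.1986. B = V − Δ·S = -76.0933.
(0,0): S=117.0000. Δ = (V_up−V_dn)/(S_up−S_dn) = (45.1986−11.9997)/(133.3800−93.6000) = 0.8346. V = [p*·45.1986 + (1−p*)·11.9997]/1.05 = 34.6768. B = V − Δ·S = -62.9671.
Check: Δ(0,0)·S0 + B(0,0) = 34.6768 = V0.

(0,0): Delta=0.8346 Bond=-62.9671
(1,0): Delta=0.5384 Bond=-38.3990
(1,1): Delta=0.9094 Bond=-76.0933
(2,0): Delta=0.0000 Bond=0.0000
(2,1): Delta=0.6745 Bond=-54.8337
(2,2): Delta=0.9687 Bond=-88.9211
(3,0): Delta=0.0000 Bond=0.0000
(3,1): Delta=0.0000 Bond=0.0000
(3,2): Delta=0.8449 Bond=-78.3026
(3,3): Delta=1.0000 Bond=-98.7905
V0=34.6768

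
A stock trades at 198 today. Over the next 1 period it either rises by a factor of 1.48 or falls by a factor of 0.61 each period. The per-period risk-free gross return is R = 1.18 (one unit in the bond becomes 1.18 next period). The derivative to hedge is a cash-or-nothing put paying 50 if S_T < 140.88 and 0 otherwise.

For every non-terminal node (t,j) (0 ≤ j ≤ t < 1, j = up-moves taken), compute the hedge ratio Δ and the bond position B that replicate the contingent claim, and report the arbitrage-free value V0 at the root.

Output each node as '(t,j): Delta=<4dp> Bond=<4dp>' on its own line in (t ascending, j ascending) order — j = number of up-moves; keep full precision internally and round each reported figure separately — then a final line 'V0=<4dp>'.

No-arbitrage ⇒ martingale measure with p* = (R−d)/(u−d) = 0.6552.
At expiry t=1: V(1,0)=50.0000, V(1,1)=0.0000
  t=0,j=0: stock 198.0000 → up 293.0400 (V=0.0000), down 120.7800 (V=50.0000). Price 14.6113; hedge Δ=-0.2903, bond B=72.0826.
The time-0 hedge costs 14.6113, which is the no-arbitrage price.

(0,0): Delta=-0.2903 Bond=72.0826
V0=14.6113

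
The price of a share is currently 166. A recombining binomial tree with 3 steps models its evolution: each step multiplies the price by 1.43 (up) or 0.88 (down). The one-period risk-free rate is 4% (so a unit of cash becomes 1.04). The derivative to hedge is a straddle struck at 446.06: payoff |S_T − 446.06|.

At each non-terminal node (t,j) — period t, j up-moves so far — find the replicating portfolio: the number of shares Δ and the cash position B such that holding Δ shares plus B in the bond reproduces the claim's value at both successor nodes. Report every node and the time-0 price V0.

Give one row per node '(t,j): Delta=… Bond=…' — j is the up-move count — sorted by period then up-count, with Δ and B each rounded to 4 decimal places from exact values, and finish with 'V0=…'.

Risk-neutral probability p* = (R−d)/(u−d) = (1.04−0.88)/(1.43−0.88) = 0.2909.
Terminal values V(3,·): V(3,0)=332.9356, V(3,1)=262.2329, V(3,2)=147.3410, V(3,3)=39.3584
Node (2,0) S=128.5504: V=(p*·262.2329+(1−p*)·332.9356)/1.04=300.3534; Δ=(262.2329−332.9356)/(183.8271−113.1244)=-1.0000; B=V−Δ·S=428.9038
Node (2,1) S=208.8944: V=(p*·147.3410+(1−p*)·262.2329)/1.04=220.0094; Δ=(147.3410−262.2329)/(298.7190−183.8271)=-1.0000; B=V−Δ·S=428.9038
Node (2,2) S=339.4534: V=(p*·39.3584+(1−p*)·147.3410)/1.04=111.4691; Δ=(39.3584−147.3410)/(485.4184−298.7190)=-0.5784; B=V−Δ·S=307.8012
Node (1,0) S=146.0800: V=(p*·220.0094+(1−p*)·300.3534)/1.04=266.3275; Δ=(220.0094−300.3534)/(208.8944−128.5504)=-1.0000; B=V−Δ·S=412.4075
Node (1,1) S=237.3800: V=(p*·111.4691+(1−p*)·220.0094)/1.04=181.1866; Δ=(111.4691−220.0094)/(339.4534−208.8944)=-0.8314; B=V−Δ·S=378.5327
Node (0,0) S=166.0000: V=(p*·181.1866+(1−p*)·266.3275)/1.04=232.2685; Δ=(181.1866−266.3275)/(237.3800−146.0800)=-0.9325; B=V−Δ·S=387.0702
Check: Δ(0,0)·S0 + B(0,0) = 232.2685 = V0.

(0,0): Delta=-0.9325 Bond=387.0702
(1,0): Delta=-1.0000 Bond=412.4075
(1,1): Delta=-0.8314 Bond=378.5327
(2,0): Delta=-1.0000 Bond=428.9038
(2,1): Delta=-1.0000 Bond=428.9038
(2,2): Delta=-0.5784 Bond=307.8012
V0=232.2685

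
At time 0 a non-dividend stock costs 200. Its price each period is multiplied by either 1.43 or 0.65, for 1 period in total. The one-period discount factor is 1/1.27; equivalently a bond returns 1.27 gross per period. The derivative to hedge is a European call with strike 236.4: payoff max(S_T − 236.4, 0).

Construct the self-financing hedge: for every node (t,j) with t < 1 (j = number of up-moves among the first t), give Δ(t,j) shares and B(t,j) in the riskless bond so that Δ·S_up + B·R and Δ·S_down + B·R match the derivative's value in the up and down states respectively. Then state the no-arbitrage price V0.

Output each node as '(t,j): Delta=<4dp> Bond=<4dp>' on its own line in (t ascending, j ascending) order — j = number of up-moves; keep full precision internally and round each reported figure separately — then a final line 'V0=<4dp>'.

(0,0): Delta=0.3179 Bond=-32.5459
V0=31.0438

No-arbitrage ⇒ martingale measure with p* = (R−d)/(u−d) = 0.7949.
Terminal values V(1,·): V(1,0)=0.0000, V(1,1)=49.6000
  t=0,j=0: stock 200.0000 → up 286.0000 (V=49.6000), down 130.0000 (V=0.0000). Price 31.0438; hedge Δ=0.3179, bond B=-32.5459.
Self-financing check: at every node Δ·S+B equals the discounted successor values.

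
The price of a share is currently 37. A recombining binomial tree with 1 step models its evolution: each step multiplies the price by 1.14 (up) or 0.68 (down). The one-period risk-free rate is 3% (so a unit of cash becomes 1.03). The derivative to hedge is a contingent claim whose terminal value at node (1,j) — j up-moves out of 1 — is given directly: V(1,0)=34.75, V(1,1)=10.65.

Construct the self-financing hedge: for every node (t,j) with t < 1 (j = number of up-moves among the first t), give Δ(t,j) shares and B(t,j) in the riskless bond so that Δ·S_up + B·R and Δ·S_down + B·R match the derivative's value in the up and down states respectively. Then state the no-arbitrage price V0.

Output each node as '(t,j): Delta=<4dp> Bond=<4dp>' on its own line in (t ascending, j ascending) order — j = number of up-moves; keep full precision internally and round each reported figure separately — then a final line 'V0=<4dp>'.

Since d<R<u, set p* = (R−d)/(u−d) = 0.7609; price each node as the discounted p*-expectation of its children.
At expiry t=1: V(1,0)=34.7500, V(1,1)=10.6500
  t=0,j=0: stock 37.0000 → up 42.1800 (V=10.6500), down 25.1600 (V=34.7500). Price 15.9350; hedge Δ=-1.4160, bond B=68.3263.
The time-0 hedge costs 15.9350, which is the no-arbitrage price.

(0,0): Delta=-1.4160 Bond=68.3263
V0=15.9350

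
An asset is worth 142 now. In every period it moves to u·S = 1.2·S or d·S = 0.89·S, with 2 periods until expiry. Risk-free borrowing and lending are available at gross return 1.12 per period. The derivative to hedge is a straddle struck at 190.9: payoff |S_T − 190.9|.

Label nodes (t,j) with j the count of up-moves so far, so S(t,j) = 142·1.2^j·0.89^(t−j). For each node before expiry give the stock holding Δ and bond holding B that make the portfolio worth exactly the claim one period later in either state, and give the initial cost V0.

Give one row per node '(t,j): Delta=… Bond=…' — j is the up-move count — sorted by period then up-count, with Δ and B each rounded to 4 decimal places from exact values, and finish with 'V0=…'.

No-arbitrage ⇒ martingale measure with p* = (R−d)/(u−d) = 0.7419.
Terminal values V(2,·): V(2,0)=78.4218, V(2,1)=39.2440, V(2,2)=13.5800
(1,0): S=126.3800. Δ = (V_up−V_dn)/(S_up−S_dn) = (39.2440−78.4218)/(151.6560−112.4782) = -1.0000. V = [p*·39.2440 + (1−p*)·78.4218]/1.12 = 44.0664. B = V − Δ·S = 170.4464.
(1,1): S=170.4000. Δ = (V_up−V_dn)/(S_up−S_dn) = (13.5800−39.2440)/(204.4800−151.6560) = -0.4858. V = [p*·13.5800 + (1−p*)·39.2440]/1.12 = 18.0384. B = V − Δ·S = 100.8255.
(0,0): S=142.0000. Δ = (V_up−V_dn)/(S_up−S_dn) = (18.0384−44.0664)/(170.4000−126.3800) = -0.5913. V = [p*·18.0384 + (1−p*)·44.0664]/1.12 = 22.1029. B = V − Δ·S = 106.0644.
Self-financing check: at every node Δ·S+B equals the discounted successor values.

(0,0): Delta=-0.5913 Bond=106.0644
(1,0): Delta=-1.0000 Bond=170.4464
(1,1): Delta=-0.4858 Bond=100.8255
V0=22.1029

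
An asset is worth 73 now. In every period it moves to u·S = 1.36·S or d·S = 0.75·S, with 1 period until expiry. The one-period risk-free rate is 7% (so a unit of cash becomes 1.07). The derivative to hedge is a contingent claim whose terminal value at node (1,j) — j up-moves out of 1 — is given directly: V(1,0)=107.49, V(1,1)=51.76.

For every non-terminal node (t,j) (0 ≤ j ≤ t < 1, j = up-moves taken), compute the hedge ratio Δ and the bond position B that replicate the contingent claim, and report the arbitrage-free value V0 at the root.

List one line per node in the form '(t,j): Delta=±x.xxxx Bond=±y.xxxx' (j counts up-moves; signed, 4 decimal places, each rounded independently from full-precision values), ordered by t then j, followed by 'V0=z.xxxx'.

(0,0): Delta=-1.2515 Bond=164.4958
V0=73.1351

The replicating-portfolio and risk-neutral prices coincide; use p* = (1.07−0.75)/(1.36−0.75) = 0.5246 for the latter.
Payoff layer (t=1): V(1,0)=107.4900, V(1,1)=51.7600
Node (0,0) S=73.0000: V=(p*·51.7600+(1−p*)·107.4900)/1.07=73.1351; Δ=(51.7600−107.4900)/(99.2800−54.7500)=-1.2515; B=V−Δ·S=164.4958
Check: Δ(0,0)·S0 + B(0,0) = 73.1351 = V0.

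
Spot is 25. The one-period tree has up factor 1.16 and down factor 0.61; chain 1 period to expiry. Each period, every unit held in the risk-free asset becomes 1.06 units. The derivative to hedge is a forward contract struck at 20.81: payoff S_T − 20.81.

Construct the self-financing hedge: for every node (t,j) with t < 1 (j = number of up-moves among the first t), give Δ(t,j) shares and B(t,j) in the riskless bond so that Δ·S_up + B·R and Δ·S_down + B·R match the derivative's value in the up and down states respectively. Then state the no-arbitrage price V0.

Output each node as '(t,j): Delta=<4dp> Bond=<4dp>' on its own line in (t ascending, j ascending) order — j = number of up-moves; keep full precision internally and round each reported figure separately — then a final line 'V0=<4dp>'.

(0,0): Delta=1.0000 Bond=-19.6321
V0=5.3679

Risk-neutral probability p* = (R−d)/(u−d) = (1.06−0.61)/(1.16−0.61) = 0.8182.
Payoff layer (t=1): V(1,0)=-5.5600, V(1,1)=8.1900
  t=0,j=0: stock 25.0000 → up 29.0000 (V=8.1900), down 15.2500 (V=-5.5600). Price 5.3679; hedge Δ=1.0000, bond B=-19.6321.
Root portfolio cost Δ·25+B reproduces V0=5.3679.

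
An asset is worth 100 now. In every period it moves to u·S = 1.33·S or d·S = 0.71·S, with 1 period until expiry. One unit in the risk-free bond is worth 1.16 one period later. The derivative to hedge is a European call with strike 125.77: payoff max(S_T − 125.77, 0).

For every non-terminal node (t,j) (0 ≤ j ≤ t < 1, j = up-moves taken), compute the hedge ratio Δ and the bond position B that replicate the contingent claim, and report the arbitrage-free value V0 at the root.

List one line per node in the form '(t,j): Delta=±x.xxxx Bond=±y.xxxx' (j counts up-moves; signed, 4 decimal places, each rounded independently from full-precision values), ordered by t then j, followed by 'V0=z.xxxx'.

Since d<R<u, set p* = (R−d)/(u−d) = 0.7258; price each node as the discounted p*-expectation of its children.
Terminal payoffs: V(1,0)=0.0000, V(1,1)=7.2300
Node (0,0) S=100.0000: V=(p*·7.2300+(1−p*)·0.0000)/1.16=4.5238; Δ=(7.2300−0.0000)/(133.0000−71.0000)=0.1166; B=V−Δ·S=-7.1375
The time-0 hedge costs 4.5238, which is the no-arbitrage price.

(0,0): Delta=0.1166 Bond=-7.1375
V0=4.5238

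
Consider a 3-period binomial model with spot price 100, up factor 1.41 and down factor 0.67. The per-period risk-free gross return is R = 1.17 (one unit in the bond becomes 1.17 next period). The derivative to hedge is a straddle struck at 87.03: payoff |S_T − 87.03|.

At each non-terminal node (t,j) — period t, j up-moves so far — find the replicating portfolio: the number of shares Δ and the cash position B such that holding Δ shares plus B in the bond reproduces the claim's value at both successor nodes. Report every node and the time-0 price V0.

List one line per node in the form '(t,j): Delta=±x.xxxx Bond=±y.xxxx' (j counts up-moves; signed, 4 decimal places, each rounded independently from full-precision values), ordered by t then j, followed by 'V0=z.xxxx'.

No-arbitrage ⇒ martingale measure with p* = (R−d)/(u−d) = 0.6757.
Payoff layer (t=3): V(3,0)=56.9537, V(3,1)=23.7351, V(3,2)=46.1727, V(3,3)=193.2921
(2,0): S=44.8900. Δ = (V_up−V_dn)/(S_up−S_dn) = (23.7351−56.9537)/(63.2949−30.0763) = -1.0000. V = [p*·23.7351 + (1−p*)·56.9537]/1.17 = 29.4946. B = V − Δ·S = 74.3846.
(2,1): S=94.4700. Δ = (V_up−V_dn)/(S_up−S_dn) = (46.1727−23.7351)/(133.2027−63.2949) = 0.3210. V = [p*·46.1727 + (1−p*)·23.7351]/1.17 = 33.2441. B = V − Δ·S = 2.9231.
(2,2): S=198.8100. Δ = (V_up−V_dn)/(S_up−S_dn) = (193.2921−46.1727)/(280.3221−133.2027) = 1.0000. V = [p*·193.2921 + (1−p*)·46.1727]/1.17 = 124.4254. B = V − Δ·S = -74.3846.
(1,0): S=67.0000. Δ = (V_up−V_dn)/(S_up−S_dn) = (33.2441−29.4946)/(94.4700−44.8900) = 0.0756. V = [p*·33.2441 + (1−p*)·29.4946]/1.17 = 27.3744. B = V − Δ·S = 22.3075.
(1,1): S=141.0000. Δ = (V_up−V_dn)/(S_up−S_dn) = (124.4254−33.2441)/(198.8100−94.4700) = 0.8739. V = [p*·124.4254 + (1−p*)·33.2441]/1.17 = 81.0710. B = V − Δ·S = -42.1469.
(0,0): S=100.0000. Δ = (V_up−V_dn)/(S_up−S_dn) = (81.0710−27.3744)/(141.0000−67.0000) = 0.7256. V = [p*·81.0710 + (1−p*)·27.3744]/1.17 = 54.4068. B = V − Δ·S = -18.1562.
Root portfolio cost Δ·100+B reproduces V0=54.4068.

(0,0): Delta=0.7256 Bond=-18.1562
(1,0): Delta=0.0756 Bond=22.3075
(1,1): Delta=0.8739 Bond=-42.1469
(2,0): Delta=-1.0000 Bond=74.3846
(2,1): Delta=0.3210 Bond=2.9231
(2,2): Delta=1.0000 Bond=-74.3846
V0=54.4068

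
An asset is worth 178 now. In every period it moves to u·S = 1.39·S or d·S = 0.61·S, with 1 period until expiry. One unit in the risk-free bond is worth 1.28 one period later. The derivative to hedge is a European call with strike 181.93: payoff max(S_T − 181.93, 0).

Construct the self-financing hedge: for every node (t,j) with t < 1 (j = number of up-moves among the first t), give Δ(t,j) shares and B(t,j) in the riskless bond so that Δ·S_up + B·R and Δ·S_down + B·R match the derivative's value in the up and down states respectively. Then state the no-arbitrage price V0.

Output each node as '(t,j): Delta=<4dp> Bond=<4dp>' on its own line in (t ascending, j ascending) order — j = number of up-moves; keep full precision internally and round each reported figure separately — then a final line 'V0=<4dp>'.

(0,0): Delta=0.4717 Bond=-40.0129
V0=43.9486

Since d<R<u, set p* = (R−d)/(u−d) = 0.8590; price each node as the discounted p*-expectation of its children.
At expiry t=1: V(1,0)=0.0000, V(1,1)=65.4900
(0,0): S=178.0000. Δ = (V_up−V_dn)/(S_up−S_dn) = (65.4900−0.0000)/(247.4200−108.5800) = 0.4717. V = [p*·65.4900 + (1−p*)·0.0000]/1.28 = 43.9486. B = V − Δ·S = -40.0129.
The time-0 hedge costs 43.9486, which is the no-arbitrage price.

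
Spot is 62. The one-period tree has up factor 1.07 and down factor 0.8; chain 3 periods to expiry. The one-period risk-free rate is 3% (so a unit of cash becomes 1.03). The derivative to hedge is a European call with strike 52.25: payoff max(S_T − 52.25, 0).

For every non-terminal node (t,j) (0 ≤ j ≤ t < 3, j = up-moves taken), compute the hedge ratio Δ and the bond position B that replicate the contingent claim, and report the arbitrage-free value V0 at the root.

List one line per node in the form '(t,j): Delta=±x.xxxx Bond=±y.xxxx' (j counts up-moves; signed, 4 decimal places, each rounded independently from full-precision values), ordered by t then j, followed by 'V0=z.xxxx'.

(0,0): Delta=0.8476 Bond=-37.8030
(1,0): Delta=0.2802 Bond=-10.7942
(1,1): Delta=0.9214 Bond=-43.8315
(2,0): Delta=0.0000 Bond=0.0000
(2,1): Delta=0.3166 Bond=-13.0515
(2,2): Delta=1.0000 Bond=-50.7282
V0=14.7475

Since d<R<u, set p* = (R−d)/(u−d) = 0.8519; price each node as the discounted p*-expectation of its children.
Terminal values V(3,·): V(3,0)=0.0000, V(3,1)=0.0000, V(3,2)=4.5370, V(3,3)=23.7027
(2,0): S=39.6800. Δ = (V_up−V_dn)/(S_up−S_dn) = (0.0000−0.0000)/(42.4576−31.7440) = 0.0000. V = [p*·0.0000 + (1−p*)·0.0000]/1.03 = 0.0000. B = V − Δ·S = 0.0000.
(2,1): S=53.0720. Δ = (V_up−V_dn)/(S_up−S_dn) = (4.5370−0.0000)/(56.7870−42.4576) = 0.3166. V = [p*·4.5370 + (1−p*)·0.0000]/1.03 = 3.7523. B = V − Δ·S = -13.0515.
(2,2): S=70.9838. Δ = (V_up−V_dn)/(S_up−S_dn) = (23.7027−4.5370)/(75.9527−56.7870) = 1.0000. V = [p*·23.7027 + (1−p*)·4.5370]/1.03 = 20.2556. B = V − Δ·S = -50.7282.
(1,0): S=49.6000. Δ = (V_up−V_dn)/(S_up−S_dn) = (3.7523−0.0000)/(53.0720−39.6800) = 0.2802. V = [p*·3.7523 + (1−p*)·0.0000]/1.03 = 3.1033. B = V − Δ·S = -10.7942.
(1,1): S=66.3400. Δ = (V_up−V_dn)/(S_up−S_dn) = (20.2556−3.7523)/(70.9838−53.0720) = 0.9214. V = [p*·20.2556 + (1−p*)·3.7523]/1.03 = 17.2919. B = V − Δ·S = -43.8315.
(0,0): S=62.0000. Δ = (V_up−V_dn)/(S_up−S_dn) = (17.2919−3.1033)/(66.3400−49.6000) = 0.8476. V = [p*·17.2919 + (1−p*)·3.1033]/1.03 = 14.7475. B = V − Δ·S = -37.8030.
The time-0 hedge costs 14.7475, which is the no-arbitrage price.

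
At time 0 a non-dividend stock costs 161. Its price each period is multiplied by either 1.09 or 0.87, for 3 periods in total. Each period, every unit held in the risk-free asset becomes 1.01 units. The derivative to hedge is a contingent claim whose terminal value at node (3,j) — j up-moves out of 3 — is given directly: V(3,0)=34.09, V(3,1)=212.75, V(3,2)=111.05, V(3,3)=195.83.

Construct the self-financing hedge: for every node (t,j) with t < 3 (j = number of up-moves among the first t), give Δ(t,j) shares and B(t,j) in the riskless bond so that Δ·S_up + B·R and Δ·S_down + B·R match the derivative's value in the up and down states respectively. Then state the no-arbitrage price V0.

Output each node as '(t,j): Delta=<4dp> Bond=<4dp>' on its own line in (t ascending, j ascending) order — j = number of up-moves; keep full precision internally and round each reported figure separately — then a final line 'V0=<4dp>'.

(0,0): Delta=0.3014 Bond=101.7953
(1,0): Delta=0.0080 Bond=143.9052
(1,1): Delta=0.4352 Bond=79.3322
(2,0): Delta=6.6641 Bond=-665.7714
(2,1): Delta=-3.0278 Bond=608.8389
(2,2): Delta=2.0146 Bond=-221.9964
V0=150.3159

No-arbitrage ⇒ martingale measure with p* = (R−d)/(u−d) = 0.6364.
Terminal values V(3,·): V(3,0)=34.0900, V(3,1)=212.7500, V(3,2)=111.0500, V(3,3)=195.8300
  t=2,j=0: stock 121.8609 → up 132.8284 (V=212.7500), down 106.0190 (V=34.0900). Price 146.3195; hedge Δ=6.6641, bond B=-665.7714.
  t=2,j=1: stock 152.6763 → up 166.4172 (V=111.0500), down 132.8284 (V=212.7500). Price 146.5662; hedge Δ=-3.0278, bond B=608.8389.
  t=2,j=2: stock 191.2841 → up 208.4997 (V=195.8300), down 166.4172 (V=111.0500). Price 163.3672; hedge Δ=2.0146, bond B=-221.9964.
  t=1,j=0: stock 140.0700 → up 152.6763 (V=146.5662), down 121.8609 (V=146.3195). Price 145.0262; hedge Δ=0.0080, bond B=143.9052.
  t=1,j=1: stock 175.4900 → up 191.2841 (V=163.3672), down 152.6763 (V=146.5662). Price 155.7007; hedge Δ=0.4352, bond B=79.3322.
  t=0,j=0: stock 161.0000 → up 175.4900 (V=155.7007), down 140.0700 (V=145.0262). Price 150.3159; hedge Δ=0.3014, bond B=101.7953.
Self-financing check: at every node Δ·S+B equals the discounted successor values.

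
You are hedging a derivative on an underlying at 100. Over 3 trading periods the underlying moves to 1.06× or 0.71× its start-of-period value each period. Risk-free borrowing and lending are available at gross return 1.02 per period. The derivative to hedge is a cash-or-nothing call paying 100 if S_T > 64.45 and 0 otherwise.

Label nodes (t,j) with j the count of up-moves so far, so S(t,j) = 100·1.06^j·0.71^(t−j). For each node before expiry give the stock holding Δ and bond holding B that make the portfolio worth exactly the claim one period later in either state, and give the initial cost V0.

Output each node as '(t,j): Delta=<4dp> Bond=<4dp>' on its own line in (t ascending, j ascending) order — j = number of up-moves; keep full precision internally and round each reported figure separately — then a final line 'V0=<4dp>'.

(0,0): Delta=0.5560 Bond=35.2247
(1,0): Delta=3.4944 Bond=-172.6965
(1,1): Delta=0.3020 Bond=62.8487
(2,0): Delta=0.0000 Bond=0.0000
(2,1): Delta=3.7964 Bond=-198.8796
(2,2): Delta=0.0000 Bond=98.0392
V0=90.8212

Since d<R<u, set p* = (R−d)/(u−d) = 0.8857; price each node as the discounted p*-expectation of its children.
Terminal payoffs: V(3,0)=0.0000, V(3,1)=0.0000, V(3,2)=100.0000, V(3,3)=100.0000
(2,0): S=50.4100. Δ = (V_up−V_dn)/(S_up−S_dn) = (0.0000−0.0000)/(53.4346−35.7911) = 0.0000. V = [p*·0.0000 + (1−p*)·0.0000]/1.02 = 0.0000. B = V − Δ·S = 0.0000.
(2,1): S=75.2600. Δ = (V_up−V_dn)/(S_up−S_dn) = (100.0000−0.0000)/(79.7756−53.4346) = 3.7964. V = [p*·100.0000 + (1−p*)·0.0000]/1.02 = 86.8347. B = V − Δ·S = -198.8796.
(2,2): S=112.3600. Δ = (V_up−V_dn)/(S_up−S_dn) = (100.0000−100.0000)/(119.1016−79.7756) = 0.0000. V = [p*·100.0000 + (1−p*)·100.0000]/1.02 = 98.0392. B = V − Δ·S = 98.0392.
(1,0): S=71.0000. Δ = (V_up−V_dn)/(S_up−S_dn) = (86.8347−0.0000)/(75.2600−50.4100) = 3.4944. V = [p*·86.8347 + (1−p*)·0.0000]/1.02 = 75.4027. B = V − Δ·S = -172.6965.
(1,1): S=106.0000. Δ = (V_up−V_dn)/(S_up−S_dn) = (98.0392−86.8347)/(112.3600−75.2600) = 0.3020. V = [p*·98.0392 + (1−p*)·86.8347]/1.02 = 94.8615. B = V − Δ·S = 62.8487.
(0,0): S=100.0000. Δ = (V_up−V_dn)/(S_up−S_dn) = (94.8615−75.4027)/(106.0000−71.0000) = 0.5560. V = [p*·94.8615 + (1−p*)·75.4027]/1.02 = 90.8212. B = V − Δ·S = 35.2247.
Root portfolio cost Δ·100+B reproduces V0=90.8212.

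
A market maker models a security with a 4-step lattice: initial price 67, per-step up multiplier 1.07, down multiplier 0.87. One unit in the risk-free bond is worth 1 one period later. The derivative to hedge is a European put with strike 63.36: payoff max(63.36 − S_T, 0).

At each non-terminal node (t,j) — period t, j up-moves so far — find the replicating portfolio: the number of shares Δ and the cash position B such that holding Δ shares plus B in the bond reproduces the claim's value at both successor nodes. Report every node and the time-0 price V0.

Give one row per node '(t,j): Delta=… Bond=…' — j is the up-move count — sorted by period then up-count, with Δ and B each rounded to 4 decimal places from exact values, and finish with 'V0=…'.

Under the risk-neutral measure, an up-move has probability p* = (R−d)/(u−d) = 0.6500 and values discount at R = 1.
Terminal payoffs: V(4,0)=24.9759, V(4,1)=16.1519, V(4,2)=5.2995, V(4,3)=0.0000, V(4,4)=0.0000
  t=3,j=0: stock 44.1197 → up 47.2081 (V=16.1519), down 38.3841 (V=24.9759). Price 19.2403; hedge Δ=-1.0000, bond B=63.3600.
  t=3,j=1: stock 54.2622 → up 58.0605 (V=5.2995), down 47.2081 (V=16.1519). Price 9.0978; hedge Δ=-1.0000, bond B=63.3600.
  t=3,j=2: stock 66.7362 → up 71.4078 (V=0.0000), down 58.0605 (V=5.2995). Price 1.8548; hedge Δ=-0.3970, bond B=28.3523.
  t=3,j=3: stock 82.0779 → up 87.8233 (V=0.0000), down 71.4078 (V=0.0000). Price 0.0000; hedge Δ=0.0000, bond B=0.0000.
  t=2,j=0: stock 50.7123 → up 54.2622 (V=9.0978), down 44.1197 (V=19.2403). Price 12.6477; hedge Δ=-1.0000, bond B=63.3600.
  t=2,j=1: stock 62.3703 → up 66.7362 (V=1.8548), down 54.2622 (V=9.0978). Price 4.3899; hedge Δ=-0.5806, bond B=40.6050.
  t=2,j=2: stock 76.7083 → up 82.0779 (V=0.0000), down 66.7362 (V=1.8548). Price 0.6492; hedge Δ=-0.1209, bond B=9.9233.
  t=1,j=0: stock 58.2900 → up 62.3703 (V=4.3899), down 50.7123 (V=12.6477). Price 7.2801; hedge Δ=-0.7083, bond B=48.5692.
  t=1,j=1: stock 71.6900 → up 76.7083 (V=0.6492), down 62.3703 (V=4.3899). Price 1.9584; hedge Δ=-0.2609, bond B=20.6619.
  t=0,j=0: stock 67.0000 → up 71.6900 (V=1.9584), down 58.2900 (V=7.2801). Price 3.8210; hedge Δ=-0.3971, bond B=30.4295.
Check: Δ(0,0)·S0 + B(0,0) = 3.8210 = V0.

(0,0): Delta=-0.3971 Bond=30.4295
(1,0): Delta=-0.7083 Bond=48.5692
(1,1): Delta=-0.2609 Bond=20.6619
(2,0): Delta=-1.0000 Bond=63.3600
(2,1): Delta=-0.5806 Bond=40.6050
(2,2): Delta=-0.1209 Bond=9.9233
(3,0): Delta=-1.0000 Bond=63.3600
(3,1): Delta=-1.0000 Bond=63.3600
(3,2): Delta=-0.3970 Bond=28.3523
(3,3): Delta=0.0000 Bond=0.0000
V0=3.8210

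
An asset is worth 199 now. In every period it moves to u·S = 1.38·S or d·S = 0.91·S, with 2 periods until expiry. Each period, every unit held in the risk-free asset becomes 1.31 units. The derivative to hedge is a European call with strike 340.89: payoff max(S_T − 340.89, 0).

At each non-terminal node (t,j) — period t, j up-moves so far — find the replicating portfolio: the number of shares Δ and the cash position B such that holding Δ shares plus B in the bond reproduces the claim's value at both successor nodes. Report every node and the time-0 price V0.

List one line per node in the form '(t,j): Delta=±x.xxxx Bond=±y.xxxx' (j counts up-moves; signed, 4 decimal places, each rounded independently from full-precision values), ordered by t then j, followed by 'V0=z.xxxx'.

(0,0): Delta=0.2645 Bond=-36.5699
(1,0): Delta=0.0000 Bond=0.0000
(1,1): Delta=0.2951 Bond=-56.2902
V0=16.0747

Under the risk-neutral measure, an up-move has probability p* = (R−d)/(u−d) = 0.8511 and values discount at R = 1.31.
Terminal values V(2,·): V(2,0)=0.0000, V(2,1)=0.0000, V(2,2)=38.0856
(1,0): S=181.0900. Δ = (V_up−V_dn)/(S_up−S_dn) = (0.0000−0.0000)/(249.9042−164.7919) = 0.0000. V = [p*·0.0000 + (1−p*)·0.0000]/1.31 = 0.0000. B = V − Δ·S = 0.0000.
(1,1): S=274.6200. Δ = (V_up−V_dn)/(S_up−S_dn) = (38.0856−0.0000)/(378.9756−249.9042) = 0.2951. V = [p*·38.0856 + (1−p*)·0.0000]/1.31 = 24.7430. B = V − Δ·S = -56.2902.
(0,0): S=199.0000. Δ = (V_up−V_dn)/(S_up−S_dn) = (24.7430−0.0000)/(274.6200−181.0900) = 0.2645. V = [p*·24.7430 + (1−p*)·0.0000]/1.31 = 16.0747. B = V − Δ·S = -36.5699.
Self-financing check: at every node Δ·S+B equals the discounted successor values.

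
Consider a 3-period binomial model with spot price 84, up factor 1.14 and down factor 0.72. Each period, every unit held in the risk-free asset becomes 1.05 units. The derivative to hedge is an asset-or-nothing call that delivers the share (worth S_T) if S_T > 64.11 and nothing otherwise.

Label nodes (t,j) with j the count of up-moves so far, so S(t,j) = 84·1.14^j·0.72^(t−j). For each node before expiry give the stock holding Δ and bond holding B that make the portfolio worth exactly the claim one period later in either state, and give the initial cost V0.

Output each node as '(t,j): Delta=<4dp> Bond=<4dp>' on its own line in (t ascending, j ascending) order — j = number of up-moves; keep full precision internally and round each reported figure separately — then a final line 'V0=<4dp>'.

Under the risk-neutral measure, an up-move has probability p* = (R−d)/(u−d) = 0.7857 and values discount at R = 1.05.
Terminal values V(3,·): V(3,0)=0.0000, V(3,1)=0.0000, V(3,2)=78.5998, V(3,3)=124.4497
  t=2,j=0: stock 43.5456 → up 49.6420 (V=0.0000), down 31.3528 (V=0.0000). Price 0.0000; hedge Δ=0.0000, bond B=0.0000.
  t=2,j=1: stock 68.9472 → up 78.5998 (V=78.5998), down 49.6420 (V=0.0000). Price 58.8162; hedge Δ=2.7143, bond B=-128.3262.
  t=2,j=2: stock 109.1664 → up 124.4497 (V=124.4497), down 78.5998 (V=78.5998). Price 109.1664; hedge Δ=1.0000, bond B=0.0000.
  t=1,j=0: stock 60.4800 → up 68.9472 (V=58.8162), down 43.5456 (V=0.0000). Price 44.0121; hedge Δ=2.3155, bond B=-96.0264.
  t=1,j=1: stock 95.7600 → up 109.1664 (V=109.1664), down 68.9472 (V=58.8162). Price 93.6924; hedge Δ=1.2519, bond B=-26.1890.
  t=0,j=0: stock 84.0000 → up 95.7600 (V=93.6924), down 60.4800 (V=44.0121). Price 79.0921; hedge Δ=1.4082, bond B=-39.1945.
The time-0 hedge costs 79.0921, which is the no-arbitrage price.

(0,0): Delta=1.4082 Bond=-39.1945
(1,0): Delta=2.3155 Bond=-96.0264
(1,1): Delta=1.2519 Bond=-26.1890
(2,0): Delta=0.0000 Bond=0.0000
(2,1): Delta=2.7143 Bond=-128.3262
(2,2): Delta=1.0000 Bond=0.0000
V0=79.0921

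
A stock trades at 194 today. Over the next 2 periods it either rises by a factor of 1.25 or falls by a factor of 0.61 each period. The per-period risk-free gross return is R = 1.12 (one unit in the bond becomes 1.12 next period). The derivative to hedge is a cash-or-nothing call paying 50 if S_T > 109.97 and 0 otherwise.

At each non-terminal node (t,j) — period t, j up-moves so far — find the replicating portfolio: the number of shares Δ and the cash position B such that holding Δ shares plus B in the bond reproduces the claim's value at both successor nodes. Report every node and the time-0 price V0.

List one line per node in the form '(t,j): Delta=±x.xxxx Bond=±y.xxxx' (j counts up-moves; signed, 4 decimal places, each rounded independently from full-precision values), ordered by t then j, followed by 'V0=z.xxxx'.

No-arbitrage ⇒ martingale measure with p* = (R−d)/(u−d) = 0.7969.
At expiry t=2: V(2,0)=0.0000, V(2,1)=50.0000, V(2,2)=50.0000
(1,0): S=118.3400. Δ = (V_up−V_dn)/(S_up−S_dn) = (50.0000−0.0000)/(147.9250−72.1874) = 0.6602. V = [p*·50.0000 + (1−p*)·0.0000]/1.12 = 35.5748. B = V − Δ·S = -42.5502.
(1,1): S=242.5000. Δ = (V_up−V_dn)/(S_up−S_dn) = (50.0000−50.0000)/(303.1250−147.9250) = 0.0000. V = [p*·50.0000 + (1−p*)·50.0000]/1.12 = 44.6429. B = V − Δ·S = 44.6429.
(0,0): S=194.0000. Δ = (V_up−V_dn)/(S_up−S_dn) = (44.6429−35.5748)/(242.5000−118.3400) = 0.0730. V = [p*·44.6429 + (1−p*)·35.5748]/1.12 = 38.2151. B = V − Δ·S = 24.0462.
Root portfolio cost Δ·194+B reproduces V0=38.2151.

(0,0): Delta=0.0730 Bond=24.0462
(1,0): Delta=0.6602 Bond=-42.5502
(1,1): Delta=0.0000 Bond=44.6429
V0=38.2151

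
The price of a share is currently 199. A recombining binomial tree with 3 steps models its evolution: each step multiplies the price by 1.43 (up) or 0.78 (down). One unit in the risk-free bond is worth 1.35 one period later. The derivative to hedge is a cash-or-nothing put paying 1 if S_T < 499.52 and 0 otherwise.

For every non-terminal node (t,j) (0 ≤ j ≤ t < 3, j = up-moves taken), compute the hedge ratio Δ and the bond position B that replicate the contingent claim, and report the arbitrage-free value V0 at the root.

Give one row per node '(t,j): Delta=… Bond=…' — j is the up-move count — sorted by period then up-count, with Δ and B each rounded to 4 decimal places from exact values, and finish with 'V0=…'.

Under the risk-neutral measure, an up-move has probability p* = (R−d)/(u−d) = 0.8769 and values discount at R = 1.35.
Terminal payoffs: V(3,0)=1.0000, V(3,1)=1.0000, V(3,2)=1.0000, V(3,3)=0.0000
Node (2,0) S=121.0716: V=(p*·1.0000+(1−p*)·1.0000)/1.35=0.7407; Δ=(1.0000−1.0000)/(173.1324−94.4358)=0.0000; B=V−Δ·S=0.7407
Node (2,1) S=221.9646: V=(p*·1.0000+(1−p*)·1.0000)/1.35=0.7407; Δ=(1.0000−1.0000)/(317.4094−173.1324)=0.0000; B=V−Δ·S=0.7407
Node (2,2) S=406.9351: V=(p*·0.0000+(1−p*)·1.0000)/1.35=0.0912; Δ=(0.0000−1.0000)/(581.9172−317.4094)=-0.0038; B=V−Δ·S=1.6296
Node (1,0) S=155.2200: V=(p*·0.7407+(1−p*)·0.7407)/1.35=0.5487; Δ=(0.7407−0.7407)/(221.9646−121.0716)=0.0000; B=V−Δ·S=0.5487
Node (1,1) S=284.5700: V=(p*·0.0912+(1−p*)·0.7407)/1.35=0.1268; Δ=(0.0912−0.7407)/(406.9351−221.9646)=-0.0035; B=V−Δ·S=1.1261
Node (0,0) S=199.0000: V=(p*·0.1268+(1−p*)·0.5487)/1.35=0.1324; Δ=(0.1268−0.5487)/(284.5700−155.2200)=-0.0033; B=V−Δ·S=0.7815
Each (Δ,B) replicates both successor values, so the strategy is self-financing and V0 is arbitrage-free.

(0,0): Delta=-0.0033 Bond=0.7815
(1,0): Delta=0.0000 Bond=0.5487
(1,1): Delta=-0.0035 Bond=1.1261
(2,0): Delta=0.0000 Bond=0.7407
(2,1): Delta=0.0000 Bond=0.7407
(2,2): Delta=-0.0038 Bond=1.6296
V0=0.1324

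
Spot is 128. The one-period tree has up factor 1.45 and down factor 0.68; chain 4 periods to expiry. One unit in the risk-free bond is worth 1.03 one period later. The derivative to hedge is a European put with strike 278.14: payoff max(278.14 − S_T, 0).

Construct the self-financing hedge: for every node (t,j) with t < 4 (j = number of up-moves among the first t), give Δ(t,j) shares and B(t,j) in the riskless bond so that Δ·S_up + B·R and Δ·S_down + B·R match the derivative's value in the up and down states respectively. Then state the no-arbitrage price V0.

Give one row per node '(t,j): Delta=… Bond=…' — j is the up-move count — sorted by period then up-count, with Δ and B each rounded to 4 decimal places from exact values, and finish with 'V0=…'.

The replicating-portfolio and risk-neutral prices coincide; use p* = (1.03−0.68)/(1.45−0.68) = 0.4545 for the latter.
At expiry t=4: V(4,0)=250.7718, V(4,1)=219.7814, V(4,2)=153.6989, V(4,3)=12.7877, V(4,4)=0.0000
  t=3,j=0: stock 40.2473 → up 58.3586 (V=219.7814), down 27.3682 (V=250.7718). Price 229.7915; hedge Δ=-1.0000, bond B=270.0388.
  t=3,j=1: stock 85.8214 → up 124.4411 (V=153.6989), down 58.3586 (V=219.7814). Price 184.2174; hedge Δ=-1.0000, bond B=270.0388.
  t=3,j=2: stock 183.0016 → up 265.3523 (V=12.7877), down 124.4411 (V=153.6989). Price 87.0372; hedge Δ=-1.0000, bond B=270.0388.
  t=3,j=3: stock 390.2240 → up 565.8248 (V=0.0000), down 265.3523 (V=12.7877). Price 6.7719; hedge Δ=-0.0426, bond B=23.3793.
  t=2,j=0: stock 59.1872 → up 85.8214 (V=184.2174), down 40.2473 (V=229.7915). Price 202.9864; hedge Δ=-1.0000, bond B=262.1736.
  t=2,j=1: stock 126.2080 → up 183.0016 (V=87.0372), down 85.8214 (V=184.2174). Price 135.9656; hedge Δ=-1.0000, bond B=262.1736.
  t=2,j=2: stock 269.1200 → up 390.2240 (V=6.7719), down 183.0016 (V=87.0372). Price 49.0806; hedge Δ=-0.3873, bond B=153.3212.
  t=1,j=0: stock 87.0400 → up 126.2080 (V=135.9656), down 59.1872 (V=202.9864). Price 167.4975; hedge Δ=-1.0000, bond B=254.5375.
  t=1,j=1: stock 185.6000 → up 269.1200 (V=49.0806), down 126.2080 (V=135.9656). Price 93.6626; hedge Δ=-0.6080, bond B=206.5003.
  t=0,j=0: stock 128.0000 → up 185.6000 (V=93.6626), down 87.0400 (V=167.4975). Price 130.0351; hedge Δ=-0.7491, bond B=225.9247.
The time-0 hedge costs 130.0351, which is the no-arbitrage price.

(0,0): Delta=-0.7491 Bond=225.9247
(1,0): Delta=-1.0000 Bond=254.5375
(1,1): Delta=-0.6080 Bond=206.5003
(2,0): Delta=-1.0000 Bond=262.1736
(2,1): Delta=-1.0000 Bond=262.1736
(2,2): Delta=-0.3873 Bond=153.3212
(3,0): Delta=-1.0000 Bond=270.0388
(3,1): Delta=-1.0000 Bond=270.0388
(3,2): Delta=-1.0000 Bond=270.0388
(3,3): Delta=-0.0426 Bond=23.3793
V0=130.0351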